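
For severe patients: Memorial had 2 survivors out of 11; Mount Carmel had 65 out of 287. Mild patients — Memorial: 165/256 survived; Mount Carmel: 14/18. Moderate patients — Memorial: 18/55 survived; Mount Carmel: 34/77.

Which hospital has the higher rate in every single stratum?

Mount Carmel

Severe: Memorial 2/11 = 18.2%, Mount Carmel 65/287 = 22.6% → Mount Carmel
Mild: Memorial 165/256 = 64.5%, Mount Carmel 14/18 = 77.8% → Mount Carmel
Moderate: Memorial 18/55 = 32.7%, Mount Carmel 34/77 = 44.2% → Mount Carmel
Mount Carmel has the higher rate in all 3 groups.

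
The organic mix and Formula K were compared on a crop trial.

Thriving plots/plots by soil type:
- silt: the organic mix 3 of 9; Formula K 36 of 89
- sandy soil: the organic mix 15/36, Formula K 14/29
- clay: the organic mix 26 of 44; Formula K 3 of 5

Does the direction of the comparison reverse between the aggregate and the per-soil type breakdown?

Yes

Silt: the organic mix 3/9 = 33.3%, Formula K 36/89 = 40.4% → Formula K
Sandy soil: the organic mix 15/36 = 41.7%, Formula K 14/29 = 48.3% → Formula K
Clay: the organic mix 26/44 = 59.1%, Formula K 3/5 = 60.0% → Formula K
Overall: the organic mix 44/89 = 49.4%, Formula K 53/123 = 43.1% → the organic mix
Formula K wins each soil group but the organic mix wins overall — the comparison reverses. Formula K's plots skew toward silt, which has a lower base rate.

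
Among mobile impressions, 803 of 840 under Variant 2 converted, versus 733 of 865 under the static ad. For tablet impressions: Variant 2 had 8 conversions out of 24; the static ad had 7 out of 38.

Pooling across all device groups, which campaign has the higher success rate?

Variant 2

Mobile: Variant 2 803/840 = 95.6%, the static ad 733/865 = 84.7% → Variant 2
Tablet: Variant 2 8/24 = 33.3%, the static ad 7/38 = 18.4% → Variant 2
Overall: Variant 2 811/864 = 93.9%, the static ad 740/903 = 81.9% → Variant 2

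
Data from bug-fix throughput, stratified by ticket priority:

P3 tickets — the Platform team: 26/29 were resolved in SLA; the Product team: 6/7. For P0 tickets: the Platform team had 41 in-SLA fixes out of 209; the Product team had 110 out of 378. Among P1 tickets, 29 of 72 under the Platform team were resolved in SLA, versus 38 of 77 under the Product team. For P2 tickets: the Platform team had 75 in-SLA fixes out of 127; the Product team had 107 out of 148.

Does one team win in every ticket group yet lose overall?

P3: the Platform team 26/29 = 89.7%, the Product team 6/7 = 85.7% → the Platform team
P0: the Platform team 41/209 = 19.6%, the Product team 110/378 = 29.1% → the Product team
P1: the Platform team 29/72 = 40.3%, the Product team 38/77 = 49.4% → the Product team
P2: the Platform team 75/127 = 59.1%, the Product team 107/148 = 72.3% → the Product team
Overall: the Platform team 171/437 = 39.1%, the Product team 261/610 = 42.8% → the Product team
Neither sweeps: the Platform team wins 1 of 4 groups, the Product team wins 3. The Product team wins overall but not every group — no Simpson reversal.

No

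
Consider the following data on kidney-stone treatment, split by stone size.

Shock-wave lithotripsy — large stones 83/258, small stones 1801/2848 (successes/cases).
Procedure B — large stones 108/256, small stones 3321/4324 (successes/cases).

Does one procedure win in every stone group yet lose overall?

Large stones: shock-wave lithotripsy 83/258 = 32.2%, Procedure B 108/256 = 42.2% → Procedure B
Small stones: shock-wave lithotripsy 1801/2848 = 63.2%, Procedure B 3321/4324 = 76.8% → Procedure B
Overall: shock-wave lithotripsy 1884/3106 = 60.7%, Procedure B 3429/4580 = 74.9% → Procedure B
Procedure B wins overall and in every stone group — no reversal.

No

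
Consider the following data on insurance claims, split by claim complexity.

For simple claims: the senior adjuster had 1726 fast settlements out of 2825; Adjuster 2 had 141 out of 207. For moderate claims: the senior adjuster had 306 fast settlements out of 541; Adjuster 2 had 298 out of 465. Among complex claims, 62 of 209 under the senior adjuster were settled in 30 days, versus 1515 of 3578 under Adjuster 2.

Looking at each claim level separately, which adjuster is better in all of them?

Simple: the senior adjuster 1726/2825 = 61.1%, Adjuster 2 141/207 = 68.1% → Adjuster 2
Moderate: the senior adjuster 306/541 = 56.6%, Adjuster 2 298/465 = 64.1% → Adjuster 2
Complex: the senior adjuster 62/209 = 29.7%, Adjuster 2 1515/3578 = 42.3% → Adjuster 2
Adjuster 2 has the higher rate in all 3 groups.

Adjuster 2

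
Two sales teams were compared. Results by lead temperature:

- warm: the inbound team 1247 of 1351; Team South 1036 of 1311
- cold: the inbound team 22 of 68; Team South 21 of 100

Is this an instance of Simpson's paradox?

Warm: the inbound team 1247/1351 = 92.3%, Team South 1036/1311 = 79.0% → the inbound team
Cold: the inbound team 22/68 = 32.4%, Team South 21/100 = 21.0% → the inbound team
Overall: the inbound team 1269/1419 = 89.4%, Team South 1057/1411 = 74.9% → the inbound team
The inbound team wins overall and in every lead group — no reversal.

No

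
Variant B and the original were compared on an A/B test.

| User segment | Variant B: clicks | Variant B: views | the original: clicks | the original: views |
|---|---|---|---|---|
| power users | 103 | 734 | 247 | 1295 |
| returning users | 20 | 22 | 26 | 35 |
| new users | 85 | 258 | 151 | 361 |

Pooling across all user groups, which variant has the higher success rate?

Power users: Variant B 103/734 = 14.0%, the original 247/1295 = 19.1% → the original
Returning users: Variant B 20/22 = 90.9%, the original 26/35 = 74.3% → Variant B
New users: Variant B 85/258 = 32.9%, the original 151/361 = 41.8% → the original
Overall: Variant B 208/1014 = 20.5%, the original 424/1691 = 25.1% → the original
(Neither sweeps every user group, but the original has the higher pooled rate.)

the original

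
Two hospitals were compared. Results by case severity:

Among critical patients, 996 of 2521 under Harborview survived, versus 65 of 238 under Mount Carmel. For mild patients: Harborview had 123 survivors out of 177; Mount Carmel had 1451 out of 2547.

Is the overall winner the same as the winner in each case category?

No

Critical: Harborview 996/2521 = 39.5%, Mount Carmel 65/238 = 27.3% → Harborview
Mild: Harborview 123/177 = 69.5%, Mount Carmel 1451/2547 = 57.0% → Harborview
Overall: Harborview 1119/2698 = 41.5%, Mount Carmel 1516/2785 = 54.4% → Mount Carmel
Harborview wins each case group but Mount Carmel wins overall — the comparison reverses. Harborview's patients skew toward critical, which has a lower base rate.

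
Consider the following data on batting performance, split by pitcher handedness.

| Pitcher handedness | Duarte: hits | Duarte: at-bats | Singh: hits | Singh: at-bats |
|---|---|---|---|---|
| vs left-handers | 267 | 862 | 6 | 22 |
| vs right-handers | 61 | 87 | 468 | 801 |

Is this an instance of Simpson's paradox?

Yes

Vs left-handers: Duarte 267/862 = 31.0%, Singh 6/22 = 27.3% → Duarte
Vs right-handers: Duarte 61/87 = 70.1%, Singh 468/801 = 58.4% → Duarte
Overall: Duarte 328/949 = 34.6%, Singh 474/823 = 57.6% → Singh
Duarte wins each pitcher group but Singh wins overall — the comparison reverses. Duarte's at-bats skew toward vs left-handers, which has a lower base rate.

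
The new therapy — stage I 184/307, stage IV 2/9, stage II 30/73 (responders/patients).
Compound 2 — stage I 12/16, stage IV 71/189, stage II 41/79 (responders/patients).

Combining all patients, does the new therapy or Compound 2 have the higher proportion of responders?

Stage I: the new therapy 184/307 = 59.9%, Compound 2 12/16 = 75.0% → Compound 2
Stage IV: the new therapy 2/9 = 22.2%, Compound 2 71/189 = 37.6% → Compound 2
Stage II: the new therapy 30/73 = 41.1%, Compound 2 41/79 = 51.9% → Compound 2
Overall: the new therapy 216/389 = 55.5%, Compound 2 124/284 = 43.7% → the new therapy
(Compound 2 wins every disease group but the new therapy wins overall — Compound 2's patients skew toward the low-rate stage IV group.)

the new therapy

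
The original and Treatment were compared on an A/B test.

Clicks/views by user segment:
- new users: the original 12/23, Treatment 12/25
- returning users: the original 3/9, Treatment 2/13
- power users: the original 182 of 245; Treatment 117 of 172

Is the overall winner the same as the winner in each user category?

Yes

New users: the original 12/23 = 52.2%, Treatment 12/25 = 48.0% → the original
Returning users: the original 3/9 = 33.3%, Treatment 2/13 = 15.4% → the original
Power users: the original 182/245 = 74.3%, Treatment 117/172 = 68.0% → the original
Overall: the original 197/277 = 71.1%, Treatment 131/210 = 62.4% → the original
The original wins overall and in every user group — no reversal.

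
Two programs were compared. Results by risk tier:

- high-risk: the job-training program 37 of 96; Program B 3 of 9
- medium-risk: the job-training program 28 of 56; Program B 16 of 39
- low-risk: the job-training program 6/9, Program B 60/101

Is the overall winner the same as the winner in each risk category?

High-risk: the job-training program 37/96 = 38.5%, Program B 3/9 = 33.3% → the job-training program
Medium-risk: the job-training program 28/56 = 50.0%, Program B 16/39 = 41.0% → the job-training program
Low-risk: the job-training program 6/9 = 66.7%, Program B 60/101 = 59.4% → the job-training program
Overall: the job-training program 71/161 = 44.1%, Program B 79/149 = 53.0% → Program B
The job-training program wins each risk group but Program B wins overall — the comparison reverses. The job-training program's participants skew toward high-risk, which has a lower base rate.

No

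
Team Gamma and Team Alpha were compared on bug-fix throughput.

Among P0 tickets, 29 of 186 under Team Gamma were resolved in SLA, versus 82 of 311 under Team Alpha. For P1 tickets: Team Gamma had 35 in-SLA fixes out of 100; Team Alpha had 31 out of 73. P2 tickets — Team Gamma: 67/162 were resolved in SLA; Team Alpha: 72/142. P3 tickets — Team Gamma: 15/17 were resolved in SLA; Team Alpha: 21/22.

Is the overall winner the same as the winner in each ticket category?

Yes

P0: Team Gamma 29/186 = 15.6%, Team Alpha 82/311 = 26.4% → Team Alpha
P1: Team Gamma 35/100 = 35.0%, Team Alpha 31/73 = 42.5% → Team Alpha
P2: Team Gamma 67/162 = 41.4%, Team Alpha 72/142 = 50.7% → Team Alpha
P3: Team Gamma 15/17 = 88.2%, Team Alpha 21/22 = 95.5% → Team Alpha
Overall: Team Gamma 146/465 = 31.4%, Team Alpha 206/548 = 37.6% → Team Alpha
Team Alpha wins overall and in every ticket group — no reversal.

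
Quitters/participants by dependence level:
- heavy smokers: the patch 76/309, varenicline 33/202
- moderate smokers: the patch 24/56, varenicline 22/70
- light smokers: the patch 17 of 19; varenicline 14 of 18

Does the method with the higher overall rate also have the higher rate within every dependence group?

Yes

Heavy smokers: the patch 76/309 = 24.6%, varenicline 33/202 = 16.3% → the patch
Moderate smokers: the patch 24/56 = 42.9%, varenicline 22/70 = 31.4% → the patch
Light smokers: the patch 17/19 = 89.5%, varenicline 14/18 = 77.8% → the patch
Overall: the patch 117/384 = 30.5%, varenicline 69/290 = 23.8% → the patch
The patch wins overall and in every dependence group — no reversal.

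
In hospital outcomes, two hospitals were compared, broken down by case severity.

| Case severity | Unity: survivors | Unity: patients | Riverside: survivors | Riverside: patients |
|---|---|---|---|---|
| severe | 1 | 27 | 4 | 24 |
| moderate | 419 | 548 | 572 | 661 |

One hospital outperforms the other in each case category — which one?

Severe: Unity 1/27 = 3.7%, Riverside 4/24 = 16.7% → Riverside
Moderate: Unity 419/548 = 76.5%, Riverside 572/661 = 86.5% → Riverside
Riverside has the higher rate in both groups.

Riverside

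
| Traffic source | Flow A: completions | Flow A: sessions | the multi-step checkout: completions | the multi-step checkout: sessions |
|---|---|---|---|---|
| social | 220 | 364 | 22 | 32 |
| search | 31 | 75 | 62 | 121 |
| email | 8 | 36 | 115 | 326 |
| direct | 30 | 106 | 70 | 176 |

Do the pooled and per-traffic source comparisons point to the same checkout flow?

Social: Flow A 220/364 = 60.4%, the multi-step checkout 22/32 = 68.8% → the multi-step checkout
Search: Flow A 31/75 = 41.3%, the multi-step checkout 62/121 = 51.2% → the multi-step checkout
Email: Flow A 8/36 = 22.2%, the multi-step checkout 115/326 = 35.3% → the multi-step checkout
Direct: Flow A 30/106 = 28.3%, the multi-step checkout 70/176 = 39.8% → the multi-step checkout
Overall: Flow A 289/581 = 49.7%, the multi-step checkout 269/655 = 41.1% → Flow A
The multi-step checkout wins each traffic group but Flow A wins overall — the comparison reverses. The multi-step checkout's sessions skew toward email, which has a lower base rate.

No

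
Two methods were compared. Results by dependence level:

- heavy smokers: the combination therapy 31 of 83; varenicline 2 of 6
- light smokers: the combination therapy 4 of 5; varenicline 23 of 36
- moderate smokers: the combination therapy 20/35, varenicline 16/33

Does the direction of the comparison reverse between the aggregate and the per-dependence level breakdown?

Yes

Heavy smokers: the combination therapy 31/83 = 37.3%, varenicline 2/6 = 33.3% → the combination therapy
Light smokers: the combination therapy 4/5 = 80.0%, varenicline 23/36 = 63.9% → the combination therapy
Moderate smokers: the combination therapy 20/35 = 57.1%, varenicline 16/33 = 48.5% → the combination therapy
Overall: the combination therapy 55/123 = 44.7%, varenicline 41/75 = 54.7% → varenicline
The combination therapy wins each dependence group but varenicline wins overall — the comparison reverses. The combination therapy's participants skew toward heavy smokers, which has a lower base rate.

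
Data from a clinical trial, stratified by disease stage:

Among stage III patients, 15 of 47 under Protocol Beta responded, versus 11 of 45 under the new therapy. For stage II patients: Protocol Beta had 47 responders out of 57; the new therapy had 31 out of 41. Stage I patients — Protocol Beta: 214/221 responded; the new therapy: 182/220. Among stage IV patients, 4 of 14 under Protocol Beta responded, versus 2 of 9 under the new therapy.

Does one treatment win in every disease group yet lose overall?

No

Stage III: Protocol Beta 15/47 = 31.9%, the new therapy 11/45 = 24.4% → Protocol Beta
Stage II: Protocol Beta 47/57 = 82.5%, the new therapy 31/41 = 75.6% → Protocol Beta
Stage I: Protocol Beta 214/221 = 96.8%, the new therapy 182/220 = 82.7% → Protocol Beta
Stage IV: Protocol Beta 4/14 = 28.6%, the new therapy 2/9 = 22.2% → Protocol Beta
Overall: Protocol Beta 280/339 = 82.6%, the new therapy 226/315 = 71.7% → Protocol Beta
Protocol Beta wins overall and in every disease group — no reversal.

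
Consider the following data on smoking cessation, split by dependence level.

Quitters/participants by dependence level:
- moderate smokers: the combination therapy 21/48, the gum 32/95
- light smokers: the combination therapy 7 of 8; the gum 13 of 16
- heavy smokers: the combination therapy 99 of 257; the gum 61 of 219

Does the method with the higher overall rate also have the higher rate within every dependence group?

Yes

Moderate smokers: the combination therapy 21/48 = 43.8%, the gum 32/95 = 33.7% → the combination therapy
Light smokers: the combination therapy 7/8 = 87.5%, the gum 13/16 = 81.2% → the combination therapy
Heavy smokers: the combination therapy 99/257 = 38.5%, the gum 61/219 = 27.9% → the combination therapy
Overall: the combination therapy 127/313 = 40.6%, the gum 106/330 = 32.1% → the combination therapy
The combination therapy wins overall and in every dependence group — no reversal.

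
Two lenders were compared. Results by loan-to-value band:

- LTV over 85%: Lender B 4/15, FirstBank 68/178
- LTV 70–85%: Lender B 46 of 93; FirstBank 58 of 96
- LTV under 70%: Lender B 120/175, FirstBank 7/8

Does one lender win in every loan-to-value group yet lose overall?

Yes

LTV over 85%: Lender B 4/15 = 26.7%, FirstBank 68/178 = 38.2% → FirstBank
LTV 70–85%: Lender B 46/93 = 49.5%, FirstBank 58/96 = 60.4% → FirstBank
LTV under 70%: Lender B 120/175 = 68.6%, FirstBank 7/8 = 87.5% → FirstBank
Overall: Lender B 170/283 = 60.1%, FirstBank 133/282 = 47.2% → Lender B
FirstBank wins each loan-to-value group but Lender B wins overall — the comparison reverses. FirstBank's loans skew toward LTV over 85%, which has a lower base rate.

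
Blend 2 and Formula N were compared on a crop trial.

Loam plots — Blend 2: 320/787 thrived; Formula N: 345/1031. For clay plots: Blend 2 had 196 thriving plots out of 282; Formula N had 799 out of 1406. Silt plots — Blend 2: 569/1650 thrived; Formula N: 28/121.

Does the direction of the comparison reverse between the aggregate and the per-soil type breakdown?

Loam: Blend 2 320/787 = 40.7%, Formula N 345/1031 = 33.5% → Blend 2
Clay: Blend 2 196/282 = 69.5%, Formula N 799/1406 = 56.8% → Blend 2
Silt: Blend 2 569/1650 = 34.5%, Formula N 28/121 = 23.1% → Blend 2
Overall: Blend 2 1085/2719 = 39.9%, Formula N 1172/2558 = 45.8% → Formula N
Blend 2 wins each soil group but Formula N wins overall — the comparison reverses. Blend 2's plots skew toward silt, which has a lower base rate.

Yes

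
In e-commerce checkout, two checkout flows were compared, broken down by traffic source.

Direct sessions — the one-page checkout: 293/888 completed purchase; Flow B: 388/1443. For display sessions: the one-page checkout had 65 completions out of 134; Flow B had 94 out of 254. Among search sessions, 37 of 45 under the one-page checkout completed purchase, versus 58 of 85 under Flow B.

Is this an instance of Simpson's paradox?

No

Direct: the one-page checkout 293/888 = 33.0%, Flow B 388/1443 = 26.9% → the one-page checkout
Display: the one-page checkout 65/134 = 48.5%, Flow B 94/254 = 37.0% → the one-page checkout
Search: the one-page checkout 37/45 = 82.2%, Flow B 58/85 = 68.2% → the one-page checkout
Overall: the one-page checkout 395/1067 = 37.0%, Flow B 540/1782 = 30.3% → the one-page checkout
The one-page checkout wins overall and in every traffic group — no reversal.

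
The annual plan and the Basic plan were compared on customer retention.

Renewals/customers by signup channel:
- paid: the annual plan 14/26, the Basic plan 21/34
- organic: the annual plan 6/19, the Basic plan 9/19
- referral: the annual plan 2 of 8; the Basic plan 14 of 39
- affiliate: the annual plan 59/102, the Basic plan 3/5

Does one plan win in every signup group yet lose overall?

Yes

Paid: the annual plan 14/26 = 53.8%, the Basic plan 21/34 = 61.8% → the Basic plan
Organic: the annual plan 6/19 = 31.6%, the Basic plan 9/19 = 47.4% → the Basic plan
Referral: the annual plan 2/8 = 25.0%, the Basic plan 14/39 = 35.9% → the Basic plan
Affiliate: the annual plan 59/102 = 57.8%, the Basic plan 3/5 = 60.0% → the Basic plan
Overall: the annual plan 81/155 = 52.3%, the Basic plan 47/97 = 48.5% → the annual plan
The Basic plan wins each signup group but the annual plan wins overall — the comparison reverses. The Basic plan's customers skew toward referral, which has a lower base rate.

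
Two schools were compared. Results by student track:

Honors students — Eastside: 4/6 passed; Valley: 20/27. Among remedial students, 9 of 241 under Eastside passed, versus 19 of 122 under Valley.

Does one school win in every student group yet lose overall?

No

Honors: Eastside 4/6 = 66.7%, Valley 20/27 = 74.1% → Valley
Remedial: Eastside 9/241 = 3.7%, Valley 19/122 = 15.6% → Valley
Overall: Eastside 13/247 = 5.3%, Valley 39/149 = 26.2% → Valley
Valley wins overall and in every student group — no reversal.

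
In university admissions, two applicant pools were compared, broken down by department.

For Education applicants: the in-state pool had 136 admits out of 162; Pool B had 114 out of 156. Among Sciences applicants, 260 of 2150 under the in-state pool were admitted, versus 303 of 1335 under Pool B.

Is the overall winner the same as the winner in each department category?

No

Education: the in-state pool 136/162 = 84.0%, Pool B 114/156 = 73.1% → the in-state pool
Sciences: the in-state pool 260/2150 = 12.1%, Pool B 303/1335 = 22.7% → Pool B
Overall: the in-state pool 396/2312 = 17.1%, Pool B 417/1491 = 28.0% → Pool B
Neither sweeps: the in-state pool wins 1 of 2 groups, Pool B wins 1. Pool B wins overall but not every group — no Simpson reversal.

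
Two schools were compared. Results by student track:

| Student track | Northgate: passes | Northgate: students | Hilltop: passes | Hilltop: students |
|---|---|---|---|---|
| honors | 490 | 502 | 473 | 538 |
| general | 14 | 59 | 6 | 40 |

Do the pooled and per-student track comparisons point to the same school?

Honors: Northgate 490/502 = 97.6%, Hilltop 473/538 = 87.9% → Northgate
General: Northgate 14/59 = 23.7%, Hilltop 6/40 = 15.0% → Northgate
Overall: Northgate 504/561 = 89.8%, Hilltop 479/578 = 82.9% → Northgate
Northgate wins overall and in every student group — no reversal.

Yes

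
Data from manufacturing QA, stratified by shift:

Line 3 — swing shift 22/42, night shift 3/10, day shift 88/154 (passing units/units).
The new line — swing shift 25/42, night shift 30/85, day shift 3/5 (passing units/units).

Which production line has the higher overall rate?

Line 3

Swing shift: Line 3 22/42 = 52.4%, the new line 25/42 = 59.5% → the new line
Night shift: Line 3 3/10 = 30.0%, the new line 30/85 = 35.3% → the new line
Day shift: Line 3 88/154 = 57.1%, the new line 3/5 = 60.0% → the new line
Overall: Line 3 113/206 = 54.9%, the new line 58/132 = 43.9% → Line 3
(The new line wins every shift group but Line 3 wins overall — the new line's units skew toward the low-rate night shift group.)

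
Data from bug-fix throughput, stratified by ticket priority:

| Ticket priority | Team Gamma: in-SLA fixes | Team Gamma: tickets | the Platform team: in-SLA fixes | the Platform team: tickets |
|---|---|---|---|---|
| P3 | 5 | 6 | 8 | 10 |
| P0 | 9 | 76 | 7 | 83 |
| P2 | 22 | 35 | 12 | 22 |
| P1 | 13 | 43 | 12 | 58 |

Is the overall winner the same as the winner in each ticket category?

Yes

P3: Team Gamma 5/6 = 83.3%, the Platform team 8/10 = 80.0% → Team Gamma
P0: Team Gamma 9/76 = 11.8%, the Platform team 7/83 = 8.4% → Team Gamma
P2: Team Gamma 22/35 = 62.9%, the Platform team 12/22 = 54.5% → Team Gamma
P1: Team Gamma 13/43 = 30.2%, the Platform team 12/58 = 20.7% → Team Gamma
Overall: Team Gamma 49/160 = 30.6%, the Platform team 39/173 = 22.5% → Team Gamma
Team Gamma wins overall and in every ticket group — no reversal.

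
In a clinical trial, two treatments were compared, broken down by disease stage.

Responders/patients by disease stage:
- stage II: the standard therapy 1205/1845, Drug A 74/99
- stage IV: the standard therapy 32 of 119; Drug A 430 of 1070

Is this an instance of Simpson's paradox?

Stage II: the standard therapy 1205/1845 = 65.3%, Drug A 74/99 = 74.7% → Drug A
Stage IV: the standard therapy 32/119 = 26.9%, Drug A 430/1070 = 40.2% → Drug A
Overall: the standard therapy 1237/1964 = 63.0%, Drug A 504/1169 = 43.1% → the standard therapy
Drug A wins each disease group but the standard therapy wins overall — the comparison reverses. Drug A's patients skew toward stage IV, which has a lower base rate.

Yes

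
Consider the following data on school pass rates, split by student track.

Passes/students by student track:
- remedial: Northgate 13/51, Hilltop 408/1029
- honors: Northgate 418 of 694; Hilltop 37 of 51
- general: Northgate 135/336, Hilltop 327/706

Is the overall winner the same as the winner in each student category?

Remedial: Northgate 13/51 = 25.5%, Hilltop 408/1029 = 39.7% → Hilltop
Honors: Northgate 418/694 = 60.2%, Hilltop 37/51 = 72.5% → Hilltop
General: Northgate 135/336 = 40.2%, Hilltop 327/706 = 46.3% → Hilltop
Overall: Northgate 566/1081 = 52.4%, Hilltop 772/1786 = 43.2% → Northgate
Hilltop wins each student group but Northgate wins overall — the comparison reverses. Hilltop's students skew toward remedial, which has a lower base rate.

No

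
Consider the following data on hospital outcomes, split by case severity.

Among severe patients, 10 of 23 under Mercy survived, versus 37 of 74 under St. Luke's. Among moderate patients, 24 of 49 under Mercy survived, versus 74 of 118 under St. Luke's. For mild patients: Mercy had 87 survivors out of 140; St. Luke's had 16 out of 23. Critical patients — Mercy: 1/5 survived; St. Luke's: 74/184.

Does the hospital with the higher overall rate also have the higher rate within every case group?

No

Severe: Mercy 10/23 = 43.5%, St. Luke's 37/74 = 50.0% → St. Luke's
Moderate: Mercy 24/49 = 49.0%, St. Luke's 74/118 = 62.7% → St. Luke's
Mild: Mercy 87/140 = 62.1%, St. Luke's 16/23 = 69.6% → St. Luke's
Critical: Mercy 1/5 = 20.0%, St. Luke's 74/184 = 40.2% → St. Luke's
Overall: Mercy 122/217 = 56.2%, St. Luke's 201/399 = 50.4% → Mercy
St. Luke's wins each case group but Mercy wins overall — the comparison reverses. St. Luke's's patients skew toward critical, which has a lower base rate.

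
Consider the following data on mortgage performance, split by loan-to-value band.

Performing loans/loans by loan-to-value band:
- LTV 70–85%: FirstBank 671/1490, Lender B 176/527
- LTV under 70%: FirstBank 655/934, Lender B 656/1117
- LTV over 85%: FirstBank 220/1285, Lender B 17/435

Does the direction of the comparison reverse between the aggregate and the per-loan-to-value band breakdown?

LTV 70–85%: FirstBank 671/1490 = 45.0%, Lender B 176/527 = 33.4% → FirstBank
LTV under 70%: FirstBank 655/934 = 70.1%, Lender B 656/1117 = 58.7% → FirstBank
LTV over 85%: FirstBank 220/1285 = 17.1%, Lender B 17/435 = 3.9% → FirstBank
Overall: FirstBank 1546/3709 = 41.7%, Lender B 849/2079 = 40.8% → FirstBank
FirstBank wins overall and in every loan-to-value group — no reversal.

No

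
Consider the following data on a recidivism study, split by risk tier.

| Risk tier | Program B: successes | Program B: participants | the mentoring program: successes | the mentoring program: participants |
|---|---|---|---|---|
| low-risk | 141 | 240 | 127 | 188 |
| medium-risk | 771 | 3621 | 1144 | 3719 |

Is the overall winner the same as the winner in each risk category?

Low-risk: Program B 141/240 = 58.8%, the mentoring program 127/188 = 67.6% → the mentoring program
Medium-risk: Program B 771/3621 = 21.3%, the mentoring program 1144/3719 = 30.8% → the mentoring program
Overall: Program B 912/3861 = 23.6%, the mentoring program 1271/3907 = 32.5% → the mentoring program
The mentoring program wins overall and in every risk group — no reversal.

Yes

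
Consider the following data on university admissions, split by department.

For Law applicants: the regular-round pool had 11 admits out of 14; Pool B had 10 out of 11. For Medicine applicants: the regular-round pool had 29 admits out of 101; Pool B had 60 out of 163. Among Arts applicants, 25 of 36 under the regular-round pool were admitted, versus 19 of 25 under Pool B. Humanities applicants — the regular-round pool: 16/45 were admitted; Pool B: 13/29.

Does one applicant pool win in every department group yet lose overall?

No

Law: the regular-round pool 11/14 = 78.6%, Pool B 10/11 = 90.9% → Pool B
Medicine: the regular-round pool 29/101 = 28.7%, Pool B 60/163 = 36.8% → Pool B
Arts: the regular-round pool 25/36 = 69.4%, Pool B 19/25 = 76.0% → Pool B
Humanities: the regular-round pool 16/45 = 35.6%, Pool B 13/29 = 44.8% → Pool B
Overall: the regular-round pool 81/196 = 41.3%, Pool B 102/228 = 44.7% → Pool B
Pool B wins overall and in every department group — no reversal.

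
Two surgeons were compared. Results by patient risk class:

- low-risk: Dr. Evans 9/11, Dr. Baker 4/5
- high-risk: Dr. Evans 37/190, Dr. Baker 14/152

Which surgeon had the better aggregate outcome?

Low-risk: Dr. Evans 9/11 = 81.8%, Dr. Baker 4/5 = 80.0% → Dr. Evans
High-risk: Dr. Evans 37/190 = 19.5%, Dr. Baker 14/152 = 9.2% → Dr. Evans
Overall: Dr. Evans 46/201 = 22.9%, Dr. Baker 18/157 = 11.5% → Dr. Evans

Dr. Evans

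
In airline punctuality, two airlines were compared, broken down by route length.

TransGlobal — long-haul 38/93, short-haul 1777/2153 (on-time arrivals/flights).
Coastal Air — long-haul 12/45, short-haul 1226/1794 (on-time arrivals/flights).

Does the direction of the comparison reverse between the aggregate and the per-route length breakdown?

Long-haul: TransGlobal 38/93 = 40.9%, Coastal Air 12/45 = 26.7% → TransGlobal
Short-haul: TransGlobal 1777/2153 = 82.5%, Coastal Air 1226/1794 = 68.3% → TransGlobal
Overall: TransGlobal 1815/2246 = 80.8%, Coastal Air 1238/1839 = 67.3% → TransGlobal
TransGlobal wins overall and in every route group — no reversal.

No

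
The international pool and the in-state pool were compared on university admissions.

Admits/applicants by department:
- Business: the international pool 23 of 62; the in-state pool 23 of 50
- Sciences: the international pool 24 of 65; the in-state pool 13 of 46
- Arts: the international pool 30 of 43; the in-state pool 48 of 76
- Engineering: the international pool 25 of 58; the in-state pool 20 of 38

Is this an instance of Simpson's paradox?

Business: the international pool 23/62 = 37.1%, the in-state pool 23/50 = 46.0% → the in-state pool
Sciences: the international pool 24/65 = 36.9%, the in-state pool 13/46 = 28.3% → the international pool
Arts: the international pool 30/43 = 69.8%, the in-state pool 48/76 = 63.2% → the international pool
Engineering: the international pool 25/58 = 43.1%, the in-state pool 20/38 = 52.6% → the in-state pool
Overall: the international pool 102/228 = 44.7%, the in-state pool 104/210 = 49.5% → the in-state pool
Neither sweeps: the international pool wins 2 of 4 groups, the in-state pool wins 2. The in-state pool wins overall but not every group — no Simpson reversal.

No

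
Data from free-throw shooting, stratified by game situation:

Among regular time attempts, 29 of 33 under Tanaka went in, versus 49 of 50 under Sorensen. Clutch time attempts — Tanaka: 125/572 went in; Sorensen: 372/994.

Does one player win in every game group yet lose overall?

No

Regular time: Tanaka 29/33 = 87.9%, Sorensen 49/50 = 98.0% → Sorensen
Clutch time: Tanaka 125/572 = 21.9%, Sorensen 372/994 = 37.4% → Sorensen
Overall: Tanaka 154/605 = 25.5%, Sorensen 421/1044 = 40.3% → Sorensen
Sorensen wins overall and in every game group — no reversal.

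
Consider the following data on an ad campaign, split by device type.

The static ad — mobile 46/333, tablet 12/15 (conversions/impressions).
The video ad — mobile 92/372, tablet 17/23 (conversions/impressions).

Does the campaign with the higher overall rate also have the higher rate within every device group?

Mobile: the static ad 46/333 = 13.8%, the video ad 92/372 = 24.7% → the video ad
Tablet: the static ad 12/15 = 80.0%, the video ad 17/23 = 73.9% → the static ad
Overall: the static ad 58/348 = 16.7%, the video ad 109/395 = 27.6% → the video ad
Neither sweeps: the static ad wins 1 of 2 groups, the video ad wins 1. The video ad wins overall but not every group — no Simpson reversal.

No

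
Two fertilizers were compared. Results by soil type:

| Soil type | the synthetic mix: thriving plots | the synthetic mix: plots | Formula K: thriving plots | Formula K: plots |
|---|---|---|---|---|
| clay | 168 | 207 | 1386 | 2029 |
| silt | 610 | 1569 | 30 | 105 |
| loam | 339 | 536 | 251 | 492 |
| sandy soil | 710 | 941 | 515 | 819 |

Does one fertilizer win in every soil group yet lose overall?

Clay: the synthetic mix 168/207 = 81.2%, Formula K 1386/2029 = 68.3% → the synthetic mix
Silt: the synthetic mix 610/1569 = 38.9%, Formula K 30/105 = 28.6% → the synthetic mix
Loam: the synthetic mix 339/536 = 63.2%, Formula K 251/492 = 51.0% → the synthetic mix
Sandy soil: the synthetic mix 710/941 = 75.5%, Formula K 515/819 = 62.9% → the synthetic mix
Overall: the synthetic mix 1827/3253 = 56.2%, Formula K 2182/3445 = 63.3% → Formula K
The synthetic mix wins each soil group but Formula K wins overall — the comparison reverses. The synthetic mix's plots skew toward silt, which has a lower base rate.

Yes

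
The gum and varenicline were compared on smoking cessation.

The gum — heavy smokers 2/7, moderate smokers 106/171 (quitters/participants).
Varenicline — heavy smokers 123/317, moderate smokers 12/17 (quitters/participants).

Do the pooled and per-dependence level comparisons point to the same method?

Heavy smokers: the gum 2/7 = 28.6%, varenicline 123/317 = 38.8% → varenicline
Moderate smokers: the gum 106/171 = 62.0%, varenicline 12/17 = 70.6% → varenicline
Overall: the gum 108/178 = 60.7%, varenicline 135/334 = 40.4% → the gum
Varenicline wins each dependence group but the gum wins overall — the comparison reverses. Varenicline's participants skew toward heavy smokers, which has a lower base rate.

No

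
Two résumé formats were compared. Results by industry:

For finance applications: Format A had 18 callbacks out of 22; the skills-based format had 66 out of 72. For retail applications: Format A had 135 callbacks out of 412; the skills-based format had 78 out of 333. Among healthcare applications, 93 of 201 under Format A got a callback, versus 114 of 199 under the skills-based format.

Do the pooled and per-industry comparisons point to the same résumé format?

No

Finance: Format A 18/22 = 81.8%, the skills-based format 66/72 = 91.7% → the skills-based format
Retail: Format A 135/412 = 32.8%, the skills-based format 78/333 = 23.4% → Format A
Healthcare: Format A 93/201 = 46.3%, the skills-based format 114/199 = 57.3% → the skills-based format
Overall: Format A 246/635 = 38.7%, the skills-based format 258/604 = 42.7% → the skills-based format
Neither sweeps: Format A wins 1 of 3 groups, the skills-based format wins 2. The skills-based format wins overall but not every group — no Simpson reversal.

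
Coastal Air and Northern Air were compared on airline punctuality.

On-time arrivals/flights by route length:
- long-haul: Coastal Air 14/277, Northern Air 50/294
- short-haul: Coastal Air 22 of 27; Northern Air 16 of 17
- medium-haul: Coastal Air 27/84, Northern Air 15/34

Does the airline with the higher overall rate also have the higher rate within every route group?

Yes

Long-haul: Coastal Air 14/277 = 5.1%, Northern Air 50/294 = 17.0% → Northern Air
Short-haul: Coastal Air 22/27 = 81.5%, Northern Air 16/17 = 94.1% → Northern Air
Medium-haul: Coastal Air 27/84 = 32.1%, Northern Air 15/34 = 44.1% → Northern Air
Overall: Coastal Air 63/388 = 16.2%, Northern Air 81/345 = 23.5% → Northern Air
Northern Air wins overall and in every route group — no reversal.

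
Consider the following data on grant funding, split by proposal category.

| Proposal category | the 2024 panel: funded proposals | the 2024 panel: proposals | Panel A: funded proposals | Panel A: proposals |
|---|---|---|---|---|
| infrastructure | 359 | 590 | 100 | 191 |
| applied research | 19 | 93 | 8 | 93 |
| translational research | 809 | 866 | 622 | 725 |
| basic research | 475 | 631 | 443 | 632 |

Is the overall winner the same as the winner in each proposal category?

Infrastructure: the 2024 panel 359/590 = 60.8%, Panel A 100/191 = 52.4% → the 2024 panel
Applied research: the 2024 panel 19/93 = 20.4%, Panel A 8/93 = 8.6% → the 2024 panel
Translational research: the 2024 panel 809/866 = 93.4%, Panel A 622/725 = 85.8% → the 2024 panel
Basic research: the 2024 panel 475/631 = 75.3%, Panel A 443/632 = 70.1% → the 2024 panel
Overall: the 2024 panel 1662/2180 = 76.2%, Panel A 1173/1641 = 71.5% → the 2024 panel
The 2024 panel wins overall and in every proposal group — no reversal.

Yes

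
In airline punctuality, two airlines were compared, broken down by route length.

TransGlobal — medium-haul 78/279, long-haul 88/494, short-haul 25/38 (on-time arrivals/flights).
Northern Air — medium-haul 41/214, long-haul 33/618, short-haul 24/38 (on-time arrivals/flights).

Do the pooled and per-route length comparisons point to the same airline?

Yes

Medium-haul: TransGlobal 78/279 = 28.0%, Northern Air 41/214 = 19.2% → TransGlobal
Long-haul: TransGlobal 88/494 = 17.8%, Northern Air 33/618 = 5.3% → TransGlobal
Short-haul: TransGlobal 25/38 = 65.8%, Northern Air 24/38 = 63.2% → TransGlobal
Overall: TransGlobal 191/811 = 23.6%, Northern Air 98/870 = 11.3% → TransGlobal
TransGlobal wins overall and in every route group — no reversal.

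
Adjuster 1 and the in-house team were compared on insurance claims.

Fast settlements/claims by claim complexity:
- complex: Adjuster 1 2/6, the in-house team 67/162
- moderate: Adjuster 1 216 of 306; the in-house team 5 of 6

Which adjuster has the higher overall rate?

Complex: Adjuster 1 2/6 = 33.3%, the in-house team 67/162 = 41.4% → the in-house team
Moderate: Adjuster 1 216/306 = 70.6%, the in-house team 5/6 = 83.3% → the in-house team
Overall: Adjuster 1 218/312 = 69.9%, the in-house team 72/168 = 42.9% → Adjuster 1
(The in-house team wins every claim group but Adjuster 1 wins overall — the in-house team's claims skew toward the low-rate complex group.)

Adjuster 1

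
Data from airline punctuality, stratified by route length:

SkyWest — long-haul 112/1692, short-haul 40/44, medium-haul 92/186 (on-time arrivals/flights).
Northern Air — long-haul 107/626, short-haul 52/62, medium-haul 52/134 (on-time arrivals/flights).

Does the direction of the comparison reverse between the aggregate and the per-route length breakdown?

Long-haul: SkyWest 112/1692 = 6.6%, Northern Air 107/626 = 17.1% → Northern Air
Short-haul: SkyWest 40/44 = 90.9%, Northern Air 52/62 = 83.9% → SkyWest
Medium-haul: SkyWest 92/186 = 49.5%, Northern Air 52/134 = 38.8% → SkyWest
Overall: SkyWest 244/1922 = 12.7%, Northern Air 211/822 = 25.7% → Northern Air
Neither sweeps: SkyWest wins 2 of 3 groups, Northern Air wins 1. Northern Air wins overall but not every group — no Simpson reversal.

No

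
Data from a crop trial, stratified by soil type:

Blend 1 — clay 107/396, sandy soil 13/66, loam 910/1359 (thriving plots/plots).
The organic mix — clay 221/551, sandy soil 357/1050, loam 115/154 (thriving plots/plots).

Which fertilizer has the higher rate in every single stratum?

Clay: Blend 1 107/396 = 27.0%, the organic mix 221/551 = 40.1% → the organic mix
Sandy soil: Blend 1 13/66 = 19.7%, the organic mix 357/1050 = 34.0% → the organic mix
Loam: Blend 1 910/1359 = 67.0%, the organic mix 115/154 = 74.7% → the organic mix
The organic mix has the higher rate in all 3 groups.

the organic mix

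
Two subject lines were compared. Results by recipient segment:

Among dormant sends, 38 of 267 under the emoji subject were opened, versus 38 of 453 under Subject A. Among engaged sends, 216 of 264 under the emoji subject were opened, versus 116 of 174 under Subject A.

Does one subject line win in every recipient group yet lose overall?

Dormant: the emoji subject 38/267 = 14.2%, Subject A 38/453 = 8.4% → the emoji subject
Engaged: the emoji subject 216/264 = 81.8%, Subject A 116/174 = 66.7% → the emoji subject
Overall: the emoji subject 254/531 = 47.8%, Subject A 154/627 = 24.6% → the emoji subject
The emoji subject wins overall and in every recipient group — no reversal.

No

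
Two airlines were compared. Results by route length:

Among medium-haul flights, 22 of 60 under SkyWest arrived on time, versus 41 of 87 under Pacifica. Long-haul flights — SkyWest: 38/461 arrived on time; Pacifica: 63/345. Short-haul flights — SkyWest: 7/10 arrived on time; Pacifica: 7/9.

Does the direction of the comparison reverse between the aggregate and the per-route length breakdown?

Medium-haul: SkyWest 22/60 = 36.7%, Pacifica 41/87 = 47.1% → Pacifica
Long-haul: SkyWest 38/461 = 8.2%, Pacifica 63/345 = 18.3% → Pacifica
Short-haul: SkyWest 7/10 = 70.0%, Pacifica 7/9 = 77.8% → Pacifica
Overall: SkyWest 67/531 = 12.6%, Pacifica 111/441 = 25.2% → Pacifica
Pacifica wins overall and in every route group — no reversal.

No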